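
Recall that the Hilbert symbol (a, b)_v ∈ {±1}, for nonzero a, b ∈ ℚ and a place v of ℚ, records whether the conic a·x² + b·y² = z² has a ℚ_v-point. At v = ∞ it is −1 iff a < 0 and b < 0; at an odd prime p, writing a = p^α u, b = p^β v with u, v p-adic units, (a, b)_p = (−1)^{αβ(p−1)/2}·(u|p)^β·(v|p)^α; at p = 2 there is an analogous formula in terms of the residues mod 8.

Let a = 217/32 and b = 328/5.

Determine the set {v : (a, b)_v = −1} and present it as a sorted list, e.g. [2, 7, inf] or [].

[2, 41]

Mod squares: a ≡ 434, b ≡ 410. Check v ∈ {∞, 2, 5, 7, 31, 41}.
v=5: a=5^0·(≡1), b=5^-1·(≡3) mod 5; (1|5)=+1, (3|5)=-1; (−1)^{0·-1·2}·(+1)^-1·(-1)^0 = +1.
v=2: v_2(a)=-5, v_2(b)=3; units ≡ 1, 5 (mod 8); ε·ε+αω+βω = 0·0+-5·1+3·0 ≡ 1  ⇒  (a,b)_2 = -1.
v=41: a=41^0·(≡26), b=41^1·(≡18) mod 41; (26|41)=-1, (18|41)=+1; (−1)^{0·1·20}·(-1)^1·(+1)^0 = -1.
v=7: a=7^1·(≡6), b=7^0·(≡4) mod 7; (6|7)=-1, (4|7)=+1; (−1)^{1·0·3}·(-1)^0·(+1)^1 = +1.
v=∞: 434 > 0 and 410 > 0  ⇒  (a,b)_∞ = +1.
v=31: a=31^1·(≡7), b=31^0·(≡16) mod 31; (7|31)=+1, (16|31)=+1; (−1)^{1·0·15}·(+1)^0·(+1)^1 = +1.
Ram(434, 410) = {2, 41}; no ℚ_2-point on the conic.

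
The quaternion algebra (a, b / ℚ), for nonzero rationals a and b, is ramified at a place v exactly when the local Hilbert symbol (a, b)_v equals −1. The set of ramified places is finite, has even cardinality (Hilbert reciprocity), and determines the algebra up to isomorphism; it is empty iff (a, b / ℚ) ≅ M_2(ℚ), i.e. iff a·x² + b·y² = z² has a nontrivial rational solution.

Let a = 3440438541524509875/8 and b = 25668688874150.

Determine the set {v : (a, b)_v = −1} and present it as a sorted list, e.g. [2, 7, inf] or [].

[2, 7, 23, 37]

Mod squares: a ≡ 1190, b ≡ 28934. Check v ∈ {∞, 2, 3, 5, 7, 17, 23, 37}.
v=23: a=23^4·(≡5), b=23^3·(≡2) mod 23; (5|23)=-1, (2|23)=+1; (−1)^{4·3·11}·(-1)^3·(+1)^4 = -1.
v=37: a=37^4·(≡24), b=37^3·(≡35) mod 37; (24|37)=-1, (35|37)=-1; (−1)^{4·3·18}·(-1)^3·(-1)^4 = -1.
v=2: v_2(a)=-3, v_2(b)=1; units ≡ 3, 3 (mod 8); ε·ε+αω+βω = 1·1+-3·1+1·1 ≡ 1  ⇒  (a,b)_2 = -1.
v=7: a=7^3·(≡4), b=7^2·(≡3) mod 7; (4|7)=+1, (3|7)=-1; (−1)^{3·2·3}·(+1)^2·(-1)^3 = -1.
v=5: a=5^3·(≡3), b=5^2·(≡1) mod 5; (3|5)=-1, (1|5)=+1; (−1)^{3·2·2}·(-1)^2·(+1)^3 = +1.
v=3: a=3^2·(≡2), b=3^0·(≡2) mod 3; (2|3)=-1, (2|3)=-1; (−1)^{2·0·1}·(-1)^0·(-1)^2 = +1.
v=∞: 1190 > 0 and 28934 > 0  ⇒  (a,b)_∞ = +1.
v=17: a=17^1·(≡16), b=17^1·(≡2) mod 17; (16|17)=+1, (2|17)=+1; (−1)^{1·1·8}·(+1)^1·(+1)^1 = +1.
(1190, 28934 / ℚ) ramifies at {2, 7, 23, 37}: a division algebra.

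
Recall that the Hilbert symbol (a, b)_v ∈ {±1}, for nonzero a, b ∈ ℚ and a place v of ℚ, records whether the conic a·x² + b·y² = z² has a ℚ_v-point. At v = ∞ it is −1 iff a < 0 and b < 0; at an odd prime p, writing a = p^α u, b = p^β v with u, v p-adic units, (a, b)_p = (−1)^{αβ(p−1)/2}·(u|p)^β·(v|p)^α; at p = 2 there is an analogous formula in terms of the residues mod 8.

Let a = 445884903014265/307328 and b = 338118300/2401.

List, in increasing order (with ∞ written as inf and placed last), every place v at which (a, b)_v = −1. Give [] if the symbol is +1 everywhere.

Mod squares: a ≡ 4370, b ≡ 247. Check v ∈ {∞, 2, 3, 5, 7, 11, 13, 19, 23}.
v=11: a=11^2·(≡9), b=11^0·(≡1) mod 11; (9|11)=+1, (1|11)=+1; (−1)^{2·0·5}·(+1)^0·(+1)^2 = +1.
v=2: v_2(a)=-7, v_2(b)=2; units ≡ 1, 7 (mod 8); ε·ε+αω+βω = 0·1+-7·0+2·0 ≡ 0  ⇒  (a,b)_2 = +1.
v=23: a=23^1·(≡8), b=23^0·(≡17) mod 23; (8|23)=+1, (17|23)=-1; (−1)^{1·0·11}·(+1)^0·(-1)^1 = -1.
v=19: a=19^1·(≡10), b=19^1·(≡13) mod 19; (10|19)=-1, (13|19)=-1; (−1)^{1·1·9}·(-1)^1·(-1)^1 = -1.
v=5: a=5^1·(≡1), b=5^2·(≡2) mod 5; (1|5)=+1, (2|5)=-1; (−1)^{1·2·2}·(+1)^2·(-1)^1 = -1.
v=∞: 4370 > 0 and 247 > 0  ⇒  (a,b)_∞ = +1.
v=13: a=13^4·(≡8), b=13^3·(≡5) mod 13; (8|13)=-1, (5|13)=-1; (−1)^{4·3·6}·(-1)^3·(-1)^4 = -1.
v=3: a=3^10·(≡2), b=3^4·(≡1) mod 3; (2|3)=-1, (1|3)=+1; (−1)^{10·4·1}·(-1)^4·(+1)^10 = +1.
v=7: a=7^-4·(≡4), b=7^-4·(≡2) mod 7; (4|7)=+1, (2|7)=+1; (−1)^{-4·-4·3}·(+1)^-4·(+1)^-4 = +1.
Ram(4370, 247) = {5, 13, 19, 23}; no ℚ_5-point on the conic.

[5, 13, 19, 23]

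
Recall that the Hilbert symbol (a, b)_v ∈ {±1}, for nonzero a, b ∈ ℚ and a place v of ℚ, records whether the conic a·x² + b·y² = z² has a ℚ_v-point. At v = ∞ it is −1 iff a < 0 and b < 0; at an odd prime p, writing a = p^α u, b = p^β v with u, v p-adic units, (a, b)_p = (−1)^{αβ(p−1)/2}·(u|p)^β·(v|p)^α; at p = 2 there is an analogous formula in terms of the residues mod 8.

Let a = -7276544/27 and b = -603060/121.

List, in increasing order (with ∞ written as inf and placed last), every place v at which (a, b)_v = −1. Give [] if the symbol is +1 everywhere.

(a, b) ≡ (-21318, -285) mod (ℚ^×)²; places V = {2, 3, 5, 11, 17, 19, 23, ∞}.
(a,b)_19: α=1, u≡8; β=1, v≡4 (mod 19); (8|19)=-1, (4|19)=+1; sign (−1)^1·-1^1·+1^1 = +1.
(a,b)_∞: sgn(-21318)=−, sgn(-285)=−, so -1.
(a,b)_23: α=0, u≡3; β=2, v≡17 (mod 23); (3|23)=+1, (17|23)=-1; sign (−1)^0·+1^2·-1^0 = +1.
(a,b)_2: α=11, β=2; u≡5, v≡3 (mod 8); ε(u)ε(v)=0·1, αω(v)=11·1, βω(u)=2·1; sum ≡ 1  ⇒  -1.
(a,b)_17: α=1, u≡13; β=0, v≡16 (mod 17); (13|17)=+1, (16|17)=+1; sign (−1)^0·+1^0·+1^1 = +1.
(a,b)_3: α=-3, u≡1; β=1, v≡1 (mod 3); (1|3)=+1, (1|3)=+1; sign (−1)^1·+1^1·+1^-3 = -1.
(a,b)_5: α=0, u≡3; β=1, v≡3 (mod 5); (3|5)=-1, (3|5)=-1; sign (−1)^0·-1^1·-1^0 = -1.
(a,b)_11: α=1, u≡5; β=-2, v≡4 (mod 11); (5|11)=+1, (4|11)=+1; sign (−1)^0·+1^-2·+1^1 = +1.
Ram(-21318, -285) = {2, 3, 5, ∞}; no ℚ_2-point on the conic.

[2, 3, 5, inf]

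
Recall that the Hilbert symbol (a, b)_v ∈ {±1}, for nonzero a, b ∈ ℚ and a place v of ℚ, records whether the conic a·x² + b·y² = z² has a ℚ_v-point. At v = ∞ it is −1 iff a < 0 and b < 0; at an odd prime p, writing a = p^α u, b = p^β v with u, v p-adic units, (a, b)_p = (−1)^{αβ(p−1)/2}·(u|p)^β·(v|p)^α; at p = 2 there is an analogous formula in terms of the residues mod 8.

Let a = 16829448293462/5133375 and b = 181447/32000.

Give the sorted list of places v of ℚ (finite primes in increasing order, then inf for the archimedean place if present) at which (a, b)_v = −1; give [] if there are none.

[2, 3, 5, 7, 47, 53]

(a, b) ≡ (74730, 35) mod (ℚ^×)²; places V = {2, 3, 5, 7, 13, 19, 23, 47, 53, ∞}.
(a,b)_3: α=-5, u≡1; β=0, v≡2 (mod 3); (1|3)=+1, (2|3)=-1; sign (−1)^0·+1^0·-1^-5 = -1.
(a,b)_53: α=1, u≡26; β=0, v≡33 (mod 53); (26|53)=-1, (33|53)=-1; sign (−1)^0·-1^0·-1^1 = -1.
(a,b)_7: α=2, u≡6; β=3, v≡6 (mod 7); (6|7)=-1, (6|7)=-1; sign (−1)^0·-1^3·-1^2 = -1.
(a,b)_2: α=1, β=-8; u≡5, v≡3 (mod 8); ε(u)ε(v)=0·1, αω(v)=1·1, βω(u)=-8·1; sum ≡ 1  ⇒  -1.
(a,b)_19: α=4, u≡8; β=0, v≡4 (mod 19); (8|19)=-1, (4|19)=+1; sign (−1)^0·-1^0·+1^4 = +1.
(a,b)_47: α=1, u≡5; β=0, v≡23 (mod 47); (5|47)=-1, (23|47)=-1; sign (−1)^0·-1^0·-1^1 = -1.
(a,b)_∞: sgn(74730)=+, sgn(35)=+, so +1.
(a,b)_23: α=2, u≡16; β=2, v≡3 (mod 23); (16|23)=+1, (3|23)=+1; sign (−1)^0·+1^2·+1^2 = +1.
(a,b)_5: α=-3, u≡1; β=-3, v≡2 (mod 5); (1|5)=+1, (2|5)=-1; sign (−1)^0·+1^-3·-1^-3 = -1.
(a,b)_13: α=-2, u≡11; β=0, v≡12 (mod 13); (11|13)=-1, (12|13)=+1; sign (−1)^0·-1^0·+1^-2 = +1.
(74730, 35 / ℚ) ramifies at {2, 3, 5, 7, 47, 53}: a division algebra.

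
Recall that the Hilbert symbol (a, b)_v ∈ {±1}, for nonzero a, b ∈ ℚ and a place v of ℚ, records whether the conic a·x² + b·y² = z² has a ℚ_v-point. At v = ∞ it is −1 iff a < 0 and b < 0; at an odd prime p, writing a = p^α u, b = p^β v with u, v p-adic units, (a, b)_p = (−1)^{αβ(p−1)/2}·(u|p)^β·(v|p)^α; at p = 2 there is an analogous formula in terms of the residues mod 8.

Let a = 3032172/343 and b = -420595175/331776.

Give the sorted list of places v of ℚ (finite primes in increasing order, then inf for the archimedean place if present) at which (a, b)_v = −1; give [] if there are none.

[13, 31]

Mod squares: a ≡ 589589, b ≡ -143. Check v ∈ {∞, 2, 3, 5, 7, 11, 13, 19, 31}.
v=19: a=19^1·(≡7), b=19^0·(≡11) mod 19; (7|19)=+1, (11|19)=+1; (−1)^{1·0·9}·(+1)^0·(+1)^1 = +1.
v=11: a=11^1·(≡7), b=11^1·(≡4) mod 11; (7|11)=-1, (4|11)=+1; (−1)^{1·1·5}·(-1)^1·(+1)^1 = +1.
v=3: a=3^2·(≡2), b=3^-4·(≡1) mod 3; (2|3)=-1, (1|3)=+1; (−1)^{2·-4·1}·(-1)^-4·(+1)^2 = +1.
v=13: a=13^1·(≡10), b=13^1·(≡5) mod 13; (10|13)=+1, (5|13)=-1; (−1)^{1·1·6}·(+1)^1·(-1)^1 = -1.
v=7: a=7^-3·(≡3), b=7^6·(≡4) mod 7; (3|7)=-1, (4|7)=+1; (−1)^{-3·6·3}·(-1)^6·(+1)^-3 = +1.
v=5: a=5^0·(≡4), b=5^2·(≡3) mod 5; (4|5)=+1, (3|5)=-1; (−1)^{0·2·2}·(+1)^2·(-1)^0 = +1.
v=∞: 589589 > 0 and -143 < 0  ⇒  (a,b)_∞ = +1.
v=2: v_2(a)=2, v_2(b)=-12; units ≡ 5, 1 (mod 8); ε·ε+αω+βω = 0·0+2·0+-12·1 ≡ 0  ⇒  (a,b)_2 = +1.
v=31: a=31^1·(≡19), b=31^0·(≡6) mod 31; (19|31)=+1, (6|31)=-1; (−1)^{1·0·15}·(+1)^0·(-1)^1 = -1.
|Ram(589589, -143)| = 2, even; anisotropic at {13, 31}.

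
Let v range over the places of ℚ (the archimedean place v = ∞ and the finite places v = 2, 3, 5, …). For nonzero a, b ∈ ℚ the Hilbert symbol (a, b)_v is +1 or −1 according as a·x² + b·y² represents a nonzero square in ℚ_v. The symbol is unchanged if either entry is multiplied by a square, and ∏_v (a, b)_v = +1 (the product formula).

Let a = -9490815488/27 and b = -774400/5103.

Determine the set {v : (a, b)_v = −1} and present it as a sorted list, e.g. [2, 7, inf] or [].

Mod squares: a ≡ -7854, b ≡ -7. Check v ∈ {∞, 2, 3, 5, 7, 11, 17}.
v=5: a=5^0·(≡1), b=5^2·(≡3) mod 5; (1|5)=+1, (3|5)=-1; (−1)^{0·2·2}·(+1)^2·(-1)^0 = +1.
v=∞: -7854 < 0 and -7 < 0  ⇒  (a,b)_∞ = -1.
v=7: a=7^3·(≡3), b=7^-1·(≡3) mod 7; (3|7)=-1, (3|7)=-1; (−1)^{3·-1·3}·(-1)^-1·(-1)^3 = -1.
v=3: a=3^-3·(≡1), b=3^-6·(≡2) mod 3; (1|3)=+1, (2|3)=-1; (−1)^{-3·-6·1}·(+1)^-6·(-1)^-3 = -1.
v=2: v_2(a)=9, v_2(b)=8; units ≡ 1, 1 (mod 8); ε·ε+αω+βω = 0·0+9·0+8·0 ≡ 0  ⇒  (a,b)_2 = +1.
v=17: a=17^3·(≡7), b=17^0·(≡6) mod 17; (7|17)=-1, (6|17)=-1; (−1)^{3·0·8}·(-1)^0·(-1)^3 = -1.
v=11: a=11^1·(≡3), b=11^2·(≡9) mod 11; (3|11)=+1, (9|11)=+1; (−1)^{1·2·5}·(+1)^2·(+1)^1 = +1.
|Ram(-7854, -7)| = 4, even; anisotropic at {3, 7, 17, ∞}.

[3, 7, 17, inf]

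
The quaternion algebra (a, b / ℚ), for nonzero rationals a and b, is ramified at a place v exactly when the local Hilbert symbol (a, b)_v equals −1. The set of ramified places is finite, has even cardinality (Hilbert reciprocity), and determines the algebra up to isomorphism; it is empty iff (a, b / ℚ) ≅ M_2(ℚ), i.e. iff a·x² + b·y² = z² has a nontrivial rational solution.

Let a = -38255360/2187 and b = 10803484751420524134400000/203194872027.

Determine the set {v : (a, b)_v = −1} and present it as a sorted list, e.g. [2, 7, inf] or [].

[2, 3]

Mod squares: a ≡ -3705, b ≡ 30. Check v ∈ {∞, 2, 3, 5, 7, 11, 13, 17, 19}.
v=∞: -3705 < 0 and 30 > 0  ⇒  (a,b)_∞ = +1.
v=5: a=5^1·(≡4), b=5^5·(≡4) mod 5; (4|5)=+1, (4|5)=+1; (−1)^{1·5·2}·(+1)^5·(+1)^1 = +1.
v=7: a=7^0·(≡6), b=7^-2·(≡1) mod 7; (6|7)=-1, (1|7)=+1; (−1)^{0·-2·3}·(-1)^-2·(+1)^0 = +1.
v=17: a=17^0·(≡15), b=17^-2·(≡1) mod 17; (15|17)=+1, (1|17)=+1; (−1)^{0·-2·8}·(+1)^-2·(+1)^0 = +1.
v=2: v_2(a)=8, v_2(b)=19; units ≡ 7, 7 (mod 8); ε·ε+αω+βω = 1·1+8·0+19·0 ≡ 1  ⇒  (a,b)_2 = -1.
v=13: a=13^1·(≡4), b=13^4·(≡3) mod 13; (4|13)=+1, (3|13)=+1; (−1)^{1·4·6}·(+1)^4·(+1)^1 = +1.
v=3: a=3^-7·(≡1), b=3^-15·(≡1) mod 3; (1|3)=+1, (1|3)=+1; (−1)^{-7·-15·1}·(+1)^-15·(+1)^-7 = -1.
v=19: a=19^1·(≡14), b=19^4·(≡1) mod 19; (14|19)=-1, (1|19)=+1; (−1)^{1·4·9}·(-1)^4·(+1)^1 = +1.
v=11: a=11^2·(≡10), b=11^6·(≡8) mod 11; (10|11)=-1, (8|11)=-1; (−1)^{2·6·5}·(-1)^6·(-1)^2 = +1.
Ram(-3705, 30) = {2, 3}; no ℚ_2-point on the conic.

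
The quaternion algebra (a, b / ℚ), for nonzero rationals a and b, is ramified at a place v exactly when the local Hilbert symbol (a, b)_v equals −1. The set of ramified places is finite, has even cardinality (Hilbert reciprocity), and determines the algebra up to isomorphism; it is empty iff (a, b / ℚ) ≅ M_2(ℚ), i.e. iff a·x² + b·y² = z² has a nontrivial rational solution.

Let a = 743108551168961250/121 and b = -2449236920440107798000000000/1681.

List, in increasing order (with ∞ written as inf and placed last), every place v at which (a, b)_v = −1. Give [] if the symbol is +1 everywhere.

[3, 5, 17, 19]

Mod squares: a ≡ 9282, b ≡ -95095. Check v ∈ {∞, 2, 3, 5, 7, 11, 13, 17, 19, 23, 41}.
v=17: a=17^1·(≡1), b=17^2·(≡14) mod 17; (1|17)=+1, (14|17)=-1; (−1)^{1·2·8}·(+1)^2·(-1)^1 = -1.
v=∞: 9282 > 0 and -95095 < 0  ⇒  (a,b)_∞ = +1.
v=19: a=19^2·(≡18), b=19^3·(≡5) mod 19; (18|19)=-1, (5|19)=+1; (−1)^{2·3·9}·(-1)^3·(+1)^2 = -1.
v=23: a=23^2·(≡8), b=23^0·(≡15) mod 23; (8|23)=+1, (15|23)=-1; (−1)^{2·0·11}·(+1)^0·(-1)^2 = +1.
v=5: a=5^4·(≡3), b=5^9·(≡4) mod 5; (3|5)=-1, (4|5)=+1; (−1)^{4·9·2}·(-1)^9·(+1)^4 = -1.
v=7: a=7^3·(≡3), b=7^5·(≡4) mod 7; (3|7)=-1, (4|7)=+1; (−1)^{3·5·3}·(-1)^5·(+1)^3 = +1.
v=11: a=11^-2·(≡9), b=11^1·(≡3) mod 11; (9|11)=+1, (3|11)=+1; (−1)^{-2·1·5}·(+1)^1·(+1)^-2 = +1.
v=13: a=13^3·(≡1), b=13^5·(≡3) mod 13; (1|13)=+1, (3|13)=+1; (−1)^{3·5·6}·(+1)^5·(+1)^3 = +1.
v=2: v_2(a)=1, v_2(b)=10; units ≡ 1, 1 (mod 8); ε·ε+αω+βω = 0·0+1·0+10·0 ≡ 0  ⇒  (a,b)_2 = +1.
v=3: a=3^5·(≡1), b=3^2·(≡2) mod 3; (1|3)=+1, (2|3)=-1; (−1)^{5·2·1}·(+1)^2·(-1)^5 = -1.
v=41: a=41^0·(≡23), b=41^-2·(≡20) mod 41; (23|41)=+1, (20|41)=+1; (−1)^{0·-2·20}·(+1)^-2·(+1)^0 = +1.
Ram(9282, -95095) = {3, 5, 17, 19}; no ℚ_3-point on the conic.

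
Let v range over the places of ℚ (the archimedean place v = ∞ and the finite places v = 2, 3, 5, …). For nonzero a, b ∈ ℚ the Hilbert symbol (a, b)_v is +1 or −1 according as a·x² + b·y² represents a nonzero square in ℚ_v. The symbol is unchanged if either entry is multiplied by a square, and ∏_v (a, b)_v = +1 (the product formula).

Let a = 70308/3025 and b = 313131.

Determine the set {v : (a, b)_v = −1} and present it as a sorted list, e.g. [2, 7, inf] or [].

Mod squares: a ≡ 217, b ≡ 313131. Check v ∈ {∞, 2, 3, 5, 7, 11, 13, 31, 37}.
v=31: a=31^1·(≡2), b=31^1·(≡26) mod 31; (2|31)=+1, (26|31)=-1; (−1)^{1·1·15}·(+1)^1·(-1)^1 = +1.
v=∞: 217 > 0 and 313131 > 0  ⇒  (a,b)_∞ = +1.
v=37: a=37^0·(≡32), b=37^1·(≡27) mod 37; (32|37)=-1, (27|37)=+1; (−1)^{0·1·18}·(-1)^1·(+1)^0 = -1.
v=11: a=11^-2·(≡6), b=11^0·(≡5) mod 11; (6|11)=-1, (5|11)=+1; (−1)^{-2·0·5}·(-1)^0·(+1)^-2 = +1.
v=13: a=13^0·(≡12), b=13^1·(≡11) mod 13; (12|13)=+1, (11|13)=-1; (−1)^{0·1·6}·(+1)^1·(-1)^0 = +1.
v=2: v_2(a)=2, v_2(b)=0; units ≡ 1, 3 (mod 8); ε·ε+αω+βω = 0·1+2·1+0·0 ≡ 0  ⇒  (a,b)_2 = +1.
v=5: a=5^-2·(≡3), b=5^0·(≡1) mod 5; (3|5)=-1, (1|5)=+1; (−1)^{-2·0·2}·(-1)^0·(+1)^-2 = +1.
v=7: a=7^1·(≡6), b=7^1·(≡3) mod 7; (6|7)=-1, (3|7)=-1; (−1)^{1·1·3}·(-1)^1·(-1)^1 = -1.
v=3: a=3^4·(≡1), b=3^1·(≡1) mod 3; (1|3)=+1, (1|3)=+1; (−1)^{4·1·1}·(+1)^1·(+1)^4 = +1.
|Ram(217, 313131)| = 2, even; anisotropic at {7, 37}.

[7, 37]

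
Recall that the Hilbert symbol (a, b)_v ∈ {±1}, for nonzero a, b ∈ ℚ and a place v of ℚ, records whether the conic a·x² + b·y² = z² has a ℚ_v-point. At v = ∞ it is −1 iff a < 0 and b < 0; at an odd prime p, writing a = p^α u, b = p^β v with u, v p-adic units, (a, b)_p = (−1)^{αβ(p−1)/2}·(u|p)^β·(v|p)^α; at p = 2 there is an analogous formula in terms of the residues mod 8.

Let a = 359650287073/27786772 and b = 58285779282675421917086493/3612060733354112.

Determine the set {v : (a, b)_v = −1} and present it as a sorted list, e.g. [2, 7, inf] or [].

Mod squares: a ≡ 29029, b ≡ 74. Check v ∈ {∞, 2, 3, 7, 11, 13, 17, 19, 29, 37, 43}.
v=43: a=43^-2·(≡1), b=43^-4·(≡25) mod 43; (1|43)=+1, (25|43)=+1; (−1)^{-2·-4·21}·(+1)^-4·(+1)^-2 = +1.
v=17: a=17^-2·(≡6), b=17^-2·(≡3) mod 17; (6|17)=-1, (3|17)=-1; (−1)^{-2·-2·8}·(-1)^-2·(-1)^-2 = +1.
v=11: a=11^1·(≡6), b=11^2·(≡8) mod 11; (6|11)=-1, (8|11)=-1; (−1)^{1·2·5}·(-1)^2·(-1)^1 = -1.
v=2: v_2(a)=-2, v_2(b)=-7; units ≡ 5, 5 (mod 8); ε·ε+αω+βω = 0·0+-2·1+-7·1 ≡ 1  ⇒  (a,b)_2 = -1.
v=29: a=29^1·(≡15), b=29^2·(≡5) mod 29; (15|29)=-1, (5|29)=+1; (−1)^{1·2·14}·(-1)^2·(+1)^1 = +1.
v=37: a=37^2·(≡30), b=37^5·(≡6) mod 37; (30|37)=+1, (6|37)=-1; (−1)^{2·5·18}·(+1)^5·(-1)^2 = +1.
v=∞: 29029 > 0 and 74 > 0  ⇒  (a,b)_∞ = +1.
v=19: a=19^0·(≡11), b=19^2·(≡6) mod 19; (11|19)=+1, (6|19)=+1; (−1)^{0·2·9}·(+1)^2·(+1)^0 = +1.
v=13: a=13^-1·(≡9), b=13^-4·(≡12) mod 13; (9|13)=+1, (12|13)=+1; (−1)^{-1·-4·6}·(+1)^-4·(+1)^-1 = +1.
v=7: a=7^7·(≡5), b=7^10·(≡4) mod 7; (5|7)=-1, (4|7)=+1; (−1)^{7·10·3}·(-1)^10·(+1)^7 = +1.
v=3: a=3^0·(≡1), b=3^4·(≡2) mod 3; (1|3)=+1, (2|3)=-1; (−1)^{0·4·1}·(+1)^4·(-1)^0 = +1.
|Ram(29029, 74)| = 2, even; anisotropic at {2, 11}.

[2, 11]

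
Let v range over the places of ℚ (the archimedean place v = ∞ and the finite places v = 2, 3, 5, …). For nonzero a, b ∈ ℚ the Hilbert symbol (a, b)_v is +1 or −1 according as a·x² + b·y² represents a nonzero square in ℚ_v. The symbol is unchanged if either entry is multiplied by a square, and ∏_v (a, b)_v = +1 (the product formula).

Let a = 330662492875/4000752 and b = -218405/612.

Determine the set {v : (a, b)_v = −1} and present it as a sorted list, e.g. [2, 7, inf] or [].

(a, b) ≡ (5005, -85) mod (ℚ^×)²; places V = {2, 3, 5, 7, 11, 13, 17, 19, 23, ∞}.
(a,b)_19: α=0, u≡3; β=2, v≡15 (mod 19); (3|19)=-1, (15|19)=-1; sign (−1)^0·-1^2·-1^0 = +1.
(a,b)_17: α=2, u≡11; β=-1, v≡14 (mod 17); (11|17)=-1, (14|17)=-1; sign (−1)^0·-1^-1·-1^2 = -1.
(a,b)_5: α=3, u≡4; β=1, v≡2 (mod 5); (4|5)=+1, (2|5)=-1; sign (−1)^0·+1^1·-1^3 = -1.
(a,b)_∞: sgn(5005)=+, sgn(-85)=−, so +1.
(a,b)_11: α=3, u≡3; β=2, v≡3 (mod 11); (3|11)=+1, (3|11)=+1; sign (−1)^0·+1^2·+1^3 = +1.
(a,b)_3: α=-6, u≡1; β=-2, v≡2 (mod 3); (1|3)=+1, (2|3)=-1; sign (−1)^0·+1^-2·-1^-6 = +1.
(a,b)_13: α=1, u≡7; β=0, v≡8 (mod 13); (7|13)=-1, (8|13)=-1; sign (−1)^0·-1^0·-1^1 = -1.
(a,b)_7: α=-3, u≡4; β=0, v≡3 (mod 7); (4|7)=+1, (3|7)=-1; sign (−1)^0·+1^0·-1^-3 = -1.
(a,b)_2: α=-4, β=-2; u≡5, v≡3 (mod 8); ε(u)ε(v)=0·1, αω(v)=-4·1, βω(u)=-2·1; sum ≡ 0  ⇒  +1.
(a,b)_23: α=2, u≡17; β=0, v≡15 (mod 23); (17|23)=-1, (15|23)=-1; sign (−1)^0·-1^0·-1^2 = +1.
Ram(5005, -85) = {5, 7, 13, 17}; no ℚ_5-point on the conic.

[5, 7, 13, 17]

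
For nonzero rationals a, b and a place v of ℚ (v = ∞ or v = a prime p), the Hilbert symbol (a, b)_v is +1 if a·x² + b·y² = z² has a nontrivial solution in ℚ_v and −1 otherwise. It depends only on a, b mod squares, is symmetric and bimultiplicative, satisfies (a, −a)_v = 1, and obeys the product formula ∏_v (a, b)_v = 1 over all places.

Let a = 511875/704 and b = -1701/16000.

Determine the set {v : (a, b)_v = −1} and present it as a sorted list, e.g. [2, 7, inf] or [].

Mod squares: a ≡ 1001, b ≡ -210. Check v ∈ {∞, 2, 3, 5, 7, 11, 13}.
v=7: a=7^1·(≡6), b=7^1·(≡6) mod 7; (6|7)=-1, (6|7)=-1; (−1)^{1·1·3}·(-1)^1·(-1)^1 = -1.
v=5: a=5^4·(≡1), b=5^-3·(≡3) mod 5; (1|5)=+1, (3|5)=-1; (−1)^{4·-3·2}·(+1)^-3·(-1)^4 = +1.
v=13: a=13^1·(≡12), b=13^0·(≡8) mod 13; (12|13)=+1, (8|13)=-1; (−1)^{1·0·6}·(+1)^0·(-1)^1 = -1.
v=∞: 1001 > 0 and -210 < 0  ⇒  (a,b)_∞ = +1.
v=11: a=11^-1·(≡5), b=11^0·(≡8) mod 11; (5|11)=+1, (8|11)=-1; (−1)^{-1·0·5}·(+1)^0·(-1)^-1 = -1.
v=2: v_2(a)=-6, v_2(b)=-7; units ≡ 1, 7 (mod 8); ε·ε+αω+βω = 0·1+-6·0+-7·0 ≡ 0  ⇒  (a,b)_2 = +1.
v=3: a=3^2·(≡2), b=3^5·(≡2) mod 3; (2|3)=-1, (2|3)=-1; (−1)^{2·5·1}·(-1)^5·(-1)^2 = -1.
Ram(1001, -210) = {3, 7, 11, 13}; no ℚ_3-point on the conic.

[3, 7, 11, 13]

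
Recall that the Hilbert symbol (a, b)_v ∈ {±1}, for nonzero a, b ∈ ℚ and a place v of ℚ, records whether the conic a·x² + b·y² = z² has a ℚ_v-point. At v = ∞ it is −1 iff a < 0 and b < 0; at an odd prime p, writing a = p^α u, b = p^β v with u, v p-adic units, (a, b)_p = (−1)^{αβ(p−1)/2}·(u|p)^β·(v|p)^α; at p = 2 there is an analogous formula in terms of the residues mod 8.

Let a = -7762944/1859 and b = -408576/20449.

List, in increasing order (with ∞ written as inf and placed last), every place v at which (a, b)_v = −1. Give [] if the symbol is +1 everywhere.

(a, b) ≡ (-231, -399) mod (ℚ^×)²; places V = {2, 3, 7, 11, 13, 19, ∞}.
(a,b)_19: α=2, u≡5; β=1, v≡16 (mod 19); (5|19)=+1, (16|19)=+1; sign (−1)^0·+1^1·+1^2 = +1.
(a,b)_7: α=1, u≡1; β=1, v≡6 (mod 7); (1|7)=+1, (6|7)=-1; sign (−1)^1·+1^1·-1^1 = +1.
(a,b)_13: α=-2, u≡10; β=-2, v≡10 (mod 13); (10|13)=+1, (10|13)=+1; sign (−1)^0·+1^-2·+1^-2 = +1.
(a,b)_3: α=1, u≡1; β=1, v≡2 (mod 3); (1|3)=+1, (2|3)=-1; sign (−1)^1·+1^1·-1^1 = +1.
(a,b)_2: α=10, β=10; u≡1, v≡1 (mod 8); ε(u)ε(v)=0·0, αω(v)=10·0, βω(u)=10·0; sum ≡ 0  ⇒  +1.
(a,b)_∞: sgn(-231)=−, sgn(-399)=−, so -1.
(a,b)_11: α=-1, u≡5; β=-2, v≡2 (mod 11); (5|11)=+1, (2|11)=-1; sign (−1)^0·+1^-2·-1^-1 = -1.
(-231, -399 / ℚ) ramifies at {11, ∞}: a division algebra.

[11, inf]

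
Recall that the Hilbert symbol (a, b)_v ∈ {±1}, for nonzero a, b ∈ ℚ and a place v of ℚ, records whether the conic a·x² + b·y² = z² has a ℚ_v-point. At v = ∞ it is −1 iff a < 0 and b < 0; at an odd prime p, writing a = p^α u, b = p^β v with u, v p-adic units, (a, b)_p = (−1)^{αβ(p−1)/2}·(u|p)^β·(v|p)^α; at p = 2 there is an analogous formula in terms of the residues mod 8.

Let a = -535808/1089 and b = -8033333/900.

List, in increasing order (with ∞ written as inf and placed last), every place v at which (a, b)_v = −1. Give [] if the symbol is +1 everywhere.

[2, 11, 23, inf]

(a, b) ≡ (-2093, -77) mod (ℚ^×)²; places V = {2, 3, 5, 7, 11, 13, 17, 19, 23, ∞}.
(a,b)_2: α=8, β=-2; u≡3, v≡3 (mod 8); ε(u)ε(v)=1·1, αω(v)=8·1, βω(u)=-2·1; sum ≡ 1  ⇒  -1.
(a,b)_23: α=1, u≡9; β=0, v≡5 (mod 23); (9|23)=+1, (5|23)=-1; sign (−1)^0·+1^0·-1^1 = -1.
(a,b)_7: α=1, u≡2; β=1, v≡6 (mod 7); (2|7)=+1, (6|7)=-1; sign (−1)^1·+1^1·-1^1 = +1.
(a,b)_17: α=0, u≡15; β=2, v≡2 (mod 17); (15|17)=+1, (2|17)=+1; sign (−1)^0·+1^2·+1^0 = +1.
(a,b)_13: α=1, u≡2; β=0, v≡10 (mod 13); (2|13)=-1, (10|13)=+1; sign (−1)^0·-1^0·+1^1 = +1.
(a,b)_∞: sgn(-2093)=−, sgn(-77)=−, so -1.
(a,b)_11: α=-2, u≡10; β=1, v≡1 (mod 11); (10|11)=-1, (1|11)=+1; sign (−1)^0·-1^1·+1^-2 = -1.
(a,b)_19: α=0, u≡5; β=2, v≡13 (mod 19); (5|19)=+1, (13|19)=-1; sign (−1)^0·+1^2·-1^0 = +1.
(a,b)_5: α=0, u≡3; β=-2, v≡2 (mod 5); (3|5)=-1, (2|5)=-1; sign (−1)^0·-1^-2·-1^0 = +1.
(a,b)_3: α=-2, u≡1; β=-2, v≡1 (mod 3); (1|3)=+1, (1|3)=+1; sign (−1)^0·+1^-2·+1^-2 = +1.
|Ram(-2093, -77)| = 4, even; anisotropic at {2, 11, 23, ∞}.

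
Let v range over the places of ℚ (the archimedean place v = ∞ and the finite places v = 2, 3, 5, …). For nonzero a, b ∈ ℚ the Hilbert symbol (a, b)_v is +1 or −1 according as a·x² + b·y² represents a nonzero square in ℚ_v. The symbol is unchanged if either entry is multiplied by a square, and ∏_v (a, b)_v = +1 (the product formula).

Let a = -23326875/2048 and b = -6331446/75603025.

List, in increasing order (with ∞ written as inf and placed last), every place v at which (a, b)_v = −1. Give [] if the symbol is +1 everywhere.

(a, b) ≡ (-8294, -646) mod (ℚ^×)²; places V = {2, 3, 5, 11, 13, 17, 19, 29, 37, 47, ∞}.
(a,b)_5: α=4, u≡4; β=-2, v≡4 (mod 5); (4|5)=+1, (4|5)=+1; sign (−1)^0·+1^-2·+1^4 = +1.
(a,b)_11: α=1, u≡5; β=2, v≡4 (mod 11); (5|11)=+1, (4|11)=+1; sign (−1)^0·+1^2·+1^1 = +1.
(a,b)_3: α=2, u≡1; β=4, v≡2 (mod 3); (1|3)=+1, (2|3)=-1; sign (−1)^0·+1^4·-1^2 = +1.
(a,b)_37: α=0, u≡14; β=-2, v≡5 (mod 37); (14|37)=-1, (5|37)=-1; sign (−1)^0·-1^-2·-1^0 = +1.
(a,b)_17: α=0, u≡4; β=1, v≡9 (mod 17); (4|17)=+1, (9|17)=+1; sign (−1)^0·+1^1·+1^0 = +1.
(a,b)_19: α=0, u≡6; β=1, v≡11 (mod 19); (6|19)=+1, (11|19)=+1; sign (−1)^0·+1^1·+1^0 = +1.
(a,b)_29: α=1, u≡16; β=0, v≡27 (mod 29); (16|29)=+1, (27|29)=-1; sign (−1)^0·+1^0·-1^1 = -1.
(a,b)_47: α=0, u≡27; β=-2, v≡2 (mod 47); (27|47)=+1, (2|47)=+1; sign (−1)^0·+1^-2·+1^0 = +1.
(a,b)_∞: sgn(-8294)=−, sgn(-646)=−, so -1.
(a,b)_2: α=-11, β=1; u≡5, v≡5 (mod 8); ε(u)ε(v)=0·0, αω(v)=-11·1, βω(u)=1·1; sum ≡ 0  ⇒  +1.
(a,b)_13: α=1, u≡4; β=0, v≡12 (mod 13); (4|13)=+1, (12|13)=+1; sign (−1)^0·+1^0·+1^1 = +1.
Ram(-8294, -646) = {29, ∞}; no ℚ_29-point on the conic.

[29, inf]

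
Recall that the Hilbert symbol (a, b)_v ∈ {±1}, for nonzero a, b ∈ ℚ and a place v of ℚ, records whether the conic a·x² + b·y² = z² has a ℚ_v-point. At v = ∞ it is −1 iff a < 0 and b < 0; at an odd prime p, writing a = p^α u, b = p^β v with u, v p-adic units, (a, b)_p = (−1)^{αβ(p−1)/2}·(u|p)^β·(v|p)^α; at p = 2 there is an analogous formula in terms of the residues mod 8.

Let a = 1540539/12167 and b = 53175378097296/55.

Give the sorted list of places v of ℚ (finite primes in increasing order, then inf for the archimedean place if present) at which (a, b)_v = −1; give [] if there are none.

[5, 13, 17, 23]

Mod squares: a ≡ 437437, b ≡ 838695. Check v ∈ {∞, 2, 3, 5, 7, 11, 13, 17, 19, 23, 37}.
v=37: a=37^0·(≡5), b=37^2·(≡9) mod 37; (5|37)=-1, (9|37)=+1; (−1)^{0·2·18}·(-1)^2·(+1)^0 = +1.
v=5: a=5^0·(≡2), b=5^-1·(≡1) mod 5; (2|5)=-1, (1|5)=+1; (−1)^{0·-1·2}·(-1)^-1·(+1)^0 = -1.
v=19: a=19^1·(≡12), b=19^2·(≡9) mod 19; (12|19)=-1, (9|19)=+1; (−1)^{1·2·9}·(-1)^2·(+1)^1 = +1.
v=3: a=3^4·(≡1), b=3^3·(≡1) mod 3; (1|3)=+1, (1|3)=+1; (−1)^{4·3·1}·(+1)^3·(+1)^4 = +1.
v=23: a=23^-3·(≡22), b=23^1·(≡5) mod 23; (22|23)=-1, (5|23)=-1; (−1)^{-3·1·11}·(-1)^1·(-1)^-3 = -1.
v=∞: 437437 > 0 and 838695 > 0  ⇒  (a,b)_∞ = +1.
v=7: a=7^1·(≡4), b=7^2·(≡4) mod 7; (4|7)=+1, (4|7)=+1; (−1)^{1·2·3}·(+1)^2·(+1)^1 = +1.
v=2: v_2(a)=0, v_2(b)=4; units ≡ 5, 7 (mod 8); ε·ε+αω+βω = 0·1+0·0+4·1 ≡ 0  ⇒  (a,b)_2 = +1.
v=17: a=17^0·(≡7), b=17^1·(≡15) mod 17; (7|17)=-1, (15|17)=+1; (−1)^{0·1·8}·(-1)^1·(+1)^0 = -1.
v=13: a=13^1·(≡5), b=13^1·(≡10) mod 13; (5|13)=-1, (10|13)=+1; (−1)^{1·1·6}·(-1)^1·(+1)^1 = -1.
v=11: a=11^1·(≡8), b=11^-1·(≡3) mod 11; (8|11)=-1, (3|11)=+1; (−1)^{1·-1·5}·(-1)^-1·(+1)^1 = +1.
(437437, 838695 / ℚ) ramifies at {5, 13, 17, 23}: a division algebra.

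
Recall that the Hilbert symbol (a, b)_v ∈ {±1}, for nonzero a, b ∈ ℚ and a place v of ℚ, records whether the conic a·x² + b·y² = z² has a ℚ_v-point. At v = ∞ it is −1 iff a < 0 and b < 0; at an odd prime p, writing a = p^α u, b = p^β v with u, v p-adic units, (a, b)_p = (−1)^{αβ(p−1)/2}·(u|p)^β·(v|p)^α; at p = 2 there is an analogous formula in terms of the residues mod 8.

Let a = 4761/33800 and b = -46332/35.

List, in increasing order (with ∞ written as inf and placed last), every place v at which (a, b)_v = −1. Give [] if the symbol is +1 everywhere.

[2, 5, 11, 13]

Mod squares: a ≡ 2, b ≡ -5005. Check v ∈ {∞, 2, 3, 5, 7, 11, 13, 23}.
v=13: a=13^-2·(≡11), b=13^1·(≡7) mod 13; (11|13)=-1, (7|13)=-1; (−1)^{-2·1·6}·(-1)^1·(-1)^-2 = -1.
v=2: v_2(a)=-3, v_2(b)=2; units ≡ 1, 3 (mod 8); ε·ε+αω+βω = 0·1+-3·1+2·0 ≡ 1  ⇒  (a,b)_2 = -1.
v=23: a=23^2·(≡6), b=23^0·(≡3) mod 23; (6|23)=+1, (3|23)=+1; (−1)^{2·0·11}·(+1)^0·(+1)^2 = +1.
v=7: a=7^0·(≡2), b=7^-1·(≡3) mod 7; (2|7)=+1, (3|7)=-1; (−1)^{0·-1·3}·(+1)^-1·(-1)^0 = +1.
v=3: a=3^2·(≡2), b=3^4·(≡2) mod 3; (2|3)=-1, (2|3)=-1; (−1)^{2·4·1}·(-1)^4·(-1)^2 = +1.
v=11: a=11^0·(≡8), b=11^1·(≡6) mod 11; (8|11)=-1, (6|11)=-1; (−1)^{0·1·5}·(-1)^1·(-1)^0 = -1.
v=5: a=5^-2·(≡3), b=5^-1·(≡4) mod 5; (3|5)=-1, (4|5)=+1; (−1)^{-2·-1·2}·(-1)^-1·(+1)^-2 = -1.
v=∞: 2 > 0 and -5005 < 0  ⇒  (a,b)_∞ = +1.
|Ram(2, -5005)| = 4, even; anisotropic at {2, 5, 11, 13}.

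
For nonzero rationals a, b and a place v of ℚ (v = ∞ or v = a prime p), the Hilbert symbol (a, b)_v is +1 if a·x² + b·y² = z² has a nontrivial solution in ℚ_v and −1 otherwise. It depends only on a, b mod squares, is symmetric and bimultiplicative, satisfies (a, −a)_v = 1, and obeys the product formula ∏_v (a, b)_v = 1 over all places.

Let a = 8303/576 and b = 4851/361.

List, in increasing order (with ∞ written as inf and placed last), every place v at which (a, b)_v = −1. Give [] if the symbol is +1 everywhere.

[2, 23]

(a, b) ≡ (23, 11) mod (ℚ^×)²; places V = {2, 3, 7, 11, 19, 23, ∞}.
(a,b)_19: α=2, u≡7; β=-2, v≡6 (mod 19); (7|19)=+1, (6|19)=+1; sign (−1)^0·+1^-2·+1^2 = +1.
(a,b)_7: α=0, u≡4; β=2, v≡2 (mod 7); (4|7)=+1, (2|7)=+1; sign (−1)^0·+1^2·+1^0 = +1.
(a,b)_3: α=-2, u≡2; β=2, v≡2 (mod 3); (2|3)=-1, (2|3)=-1; sign (−1)^0·-1^2·-1^-2 = +1.
(a,b)_11: α=0, u≡5; β=1, v≡5 (mod 11); (5|11)=+1, (5|11)=+1; sign (−1)^0·+1^1·+1^0 = +1.
(a,b)_23: α=1, u≡16; β=0, v≡20 (mod 23); (16|23)=+1, (20|23)=-1; sign (−1)^0·+1^0·-1^1 = -1.
(a,b)_∞: sgn(23)=+, sgn(11)=+, so +1.
(a,b)_2: α=-6, β=0; u≡7, v≡3 (mod 8); ε(u)ε(v)=1·1, αω(v)=-6·1, βω(u)=0·0; sum ≡ 1  ⇒  -1.
(23, 11 / ℚ) ramifies at {2, 23}: a division algebra.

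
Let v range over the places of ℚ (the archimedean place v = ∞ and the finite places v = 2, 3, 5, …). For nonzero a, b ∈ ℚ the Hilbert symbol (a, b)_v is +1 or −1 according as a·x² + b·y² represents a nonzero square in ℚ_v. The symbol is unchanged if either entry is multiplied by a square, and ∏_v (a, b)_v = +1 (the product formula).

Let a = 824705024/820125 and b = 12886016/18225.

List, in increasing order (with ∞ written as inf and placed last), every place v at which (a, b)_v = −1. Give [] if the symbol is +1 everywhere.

Mod squares: a ≡ 130, b ≡ 26. Check v ∈ {∞, 2, 3, 5, 11, 13}.
v=11: a=11^2·(≡5), b=11^2·(≡3) mod 11; (5|11)=+1, (3|11)=+1; (−1)^{2·2·5}·(+1)^2·(+1)^2 = +1.
v=∞: 130 > 0 and 26 > 0  ⇒  (a,b)_∞ = +1.
v=3: a=3^-8·(≡1), b=3^-6·(≡2) mod 3; (1|3)=+1, (2|3)=-1; (−1)^{-8·-6·1}·(+1)^-6·(-1)^-8 = +1.
v=13: a=13^1·(≡10), b=13^1·(≡5) mod 13; (10|13)=+1, (5|13)=-1; (−1)^{1·1·6}·(+1)^1·(-1)^1 = -1.
v=2: v_2(a)=19, v_2(b)=13; units ≡ 1, 5 (mod 8); ε·ε+αω+βω = 0·0+19·1+13·0 ≡ 1  ⇒  (a,b)_2 = -1.
v=5: a=5^-3·(≡4), b=5^-2·(≡4) mod 5; (4|5)=+1, (4|5)=+1; (−1)^{-3·-2·2}·(+1)^-2·(+1)^-3 = +1.
(130, 26 / ℚ) ramifies at {2, 13}: a division algebra.

[2, 13]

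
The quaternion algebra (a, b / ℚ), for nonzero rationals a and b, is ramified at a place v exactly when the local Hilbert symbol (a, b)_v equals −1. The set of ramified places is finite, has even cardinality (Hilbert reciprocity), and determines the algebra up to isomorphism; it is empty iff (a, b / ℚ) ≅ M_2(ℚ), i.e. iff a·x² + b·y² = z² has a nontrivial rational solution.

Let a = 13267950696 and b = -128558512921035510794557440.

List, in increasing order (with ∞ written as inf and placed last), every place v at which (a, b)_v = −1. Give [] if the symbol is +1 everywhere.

[11, 13]

(a, b) ≡ (154, -390) mod (ℚ^×)²; places V = {2, 3, 5, 7, 11, 13, 17, ∞}.
(a,b)_11: α=1, u≡1; β=0, v≡10 (mod 11); (1|11)=+1, (10|11)=-1; sign (−1)^0·+1^0·-1^1 = -1.
(a,b)_7: α=3, u≡2; β=8, v≡2 (mod 7); (2|7)=+1, (2|7)=+1; sign (−1)^0·+1^8·+1^3 = +1.
(a,b)_∞: sgn(154)=+, sgn(-390)=−, so +1.
(a,b)_3: α=2, u≡1; β=5, v≡2 (mod 3); (1|3)=+1, (2|3)=-1; sign (−1)^0·+1^5·-1^2 = +1.
(a,b)_13: α=2, u≡11; β=5, v≡4 (mod 13); (11|13)=-1, (4|13)=+1; sign (−1)^0·-1^5·+1^2 = -1.
(a,b)_2: α=3, β=11; u≡5, v≡5 (mod 8); ε(u)ε(v)=0·0, αω(v)=3·1, βω(u)=11·1; sum ≡ 0  ⇒  +1.
(a,b)_17: α=2, u≡4; β=6, v≡16 (mod 17); (4|17)=+1, (16|17)=+1; sign (−1)^0·+1^6·+1^2 = +1.
(a,b)_5: α=0, u≡1; β=1, v≡2 (mod 5); (1|5)=+1, (2|5)=-1; sign (−1)^0·+1^1·-1^0 = +1.
Ram(154, -390) = {11, 13}; no ℚ_11-point on the conic.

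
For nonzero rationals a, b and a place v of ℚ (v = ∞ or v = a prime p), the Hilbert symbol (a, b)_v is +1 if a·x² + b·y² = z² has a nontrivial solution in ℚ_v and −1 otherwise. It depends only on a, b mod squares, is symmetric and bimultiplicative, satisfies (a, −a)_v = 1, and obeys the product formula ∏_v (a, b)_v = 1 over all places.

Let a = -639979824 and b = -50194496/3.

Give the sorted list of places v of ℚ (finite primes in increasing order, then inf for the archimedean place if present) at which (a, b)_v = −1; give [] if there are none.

[37, 41, 47, inf]

(a, b) ≡ (-39998739, -2352867) mod (ℚ^×)²; places V = {2, 3, 11, 17, 37, 41, 47, ∞}.
(a,b)_37: α=1, u≡8; β=1, v≡36 (mod 37); (8|37)=-1, (36|37)=+1; sign (−1)^0·-1^1·+1^1 = -1.
(a,b)_47: α=1, u≡13; β=1, v≡20 (mod 47); (13|47)=-1, (20|47)=-1; sign (−1)^1·-1^1·-1^1 = -1.
(a,b)_∞: sgn(-39998739)=−, sgn(-2352867)=−, so -1.
(a,b)_11: α=1, u≡6; β=1, v≡9 (mod 11); (6|11)=-1, (9|11)=+1; sign (−1)^1·-1^1·+1^1 = +1.
(a,b)_2: α=4, β=6; u≡5, v≡5 (mod 8); ε(u)ε(v)=0·0, αω(v)=4·1, βω(u)=6·1; sum ≡ 0  ⇒  +1.
(a,b)_3: α=1, u≡2; β=-1, v≡1 (mod 3); (2|3)=-1, (1|3)=+1; sign (−1)^1·-1^-1·+1^1 = +1.
(a,b)_41: α=1, u≡10; β=1, v≡15 (mod 41); (10|41)=+1, (15|41)=-1; sign (−1)^0·+1^1·-1^1 = -1.
(a,b)_17: α=1, u≡16; β=0, v≡9 (mod 17); (16|17)=+1, (9|17)=+1; sign (−1)^0·+1^0·+1^1 = +1.
(-39998739, -2352867 / ℚ) ramifies at {37, 41, 47, ∞}: a division algebra.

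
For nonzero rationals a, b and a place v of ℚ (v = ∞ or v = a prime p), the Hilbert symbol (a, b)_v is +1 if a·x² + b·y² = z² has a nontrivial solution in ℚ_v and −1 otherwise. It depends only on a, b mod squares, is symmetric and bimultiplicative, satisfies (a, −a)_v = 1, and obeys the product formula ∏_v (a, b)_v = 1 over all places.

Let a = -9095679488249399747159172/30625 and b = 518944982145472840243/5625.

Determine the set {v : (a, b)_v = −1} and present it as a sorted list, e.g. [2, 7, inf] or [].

(a, b) ≡ (-9328033, 4147) mod (ℚ^×)²; places V = {2, 3, 5, 7, 11, 13, 17, 29, 37, 41, 43, ∞}.
(a,b)_29: α=4, u≡24; β=3, v≡15 (mod 29); (24|29)=+1, (15|29)=-1; sign (−1)^0·+1^3·-1^4 = +1.
(a,b)_11: α=1, u≡3; β=3, v≡3 (mod 11); (3|11)=+1, (3|11)=+1; sign (−1)^1·+1^3·+1^1 = -1.
(a,b)_2: α=2, β=0; u≡7, v≡3 (mod 8); ε(u)ε(v)=1·1, αω(v)=2·1, βω(u)=0·0; sum ≡ 1  ⇒  -1.
(a,b)_13: α=1, u≡11; β=1, v≡2 (mod 13); (11|13)=-1, (2|13)=-1; sign (−1)^0·-1^1·-1^1 = +1.
(a,b)_43: α=3, u≡41; β=2, v≡7 (mod 43); (41|43)=+1, (7|43)=-1; sign (−1)^0·+1^2·-1^3 = -1.
(a,b)_∞: sgn(-9328033)=−, sgn(4147)=+, so +1.
(a,b)_41: α=3, u≡36; β=2, v≡27 (mod 41); (36|41)=+1, (27|41)=-1; sign (−1)^0·+1^2·-1^3 = -1.
(a,b)_17: α=0, u≡11; β=2, v≡15 (mod 17); (11|17)=-1, (15|17)=+1; sign (−1)^0·-1^2·+1^0 = +1.
(a,b)_3: α=4, u≡2; β=-2, v≡1 (mod 3); (2|3)=-1, (1|3)=+1; sign (−1)^0·-1^-2·+1^4 = +1.
(a,b)_37: α=3, u≡1; β=2, v≡33 (mod 37); (1|37)=+1, (33|37)=+1; sign (−1)^0·+1^2·+1^3 = +1.
(a,b)_7: α=-2, u≡3; β=0, v≡5 (mod 7); (3|7)=-1, (5|7)=-1; sign (−1)^0·-1^0·-1^-2 = +1.
(a,b)_5: α=-4, u≡2; β=-4, v≡2 (mod 5); (2|5)=-1, (2|5)=-1; sign (−1)^0·-1^-4·-1^-4 = +1.
Ram(-9328033, 4147) = {2, 11, 41, 43}; no ℚ_2-point on the conic.

[2, 11, 41, 43]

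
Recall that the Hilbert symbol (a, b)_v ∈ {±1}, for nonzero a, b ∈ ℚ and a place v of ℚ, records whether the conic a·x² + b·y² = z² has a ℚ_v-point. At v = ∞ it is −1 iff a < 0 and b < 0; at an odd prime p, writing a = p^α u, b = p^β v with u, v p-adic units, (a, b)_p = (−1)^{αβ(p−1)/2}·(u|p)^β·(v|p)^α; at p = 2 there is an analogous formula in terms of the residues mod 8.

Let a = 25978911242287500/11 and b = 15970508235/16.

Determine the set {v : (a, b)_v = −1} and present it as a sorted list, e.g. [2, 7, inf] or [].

[7, 31]

(a, b) ≡ (385, 5115) mod (ℚ^×)²; places V = {2, 3, 5, 7, 11, 19, 31, ∞}.
(a,b)_2: α=2, β=-4; u≡1, v≡3 (mod 8); ε(u)ε(v)=0·1, αω(v)=2·1, βω(u)=-4·0; sum ≡ 0  ⇒  +1.
(a,b)_19: α=0, u≡1; β=2, v≡1 (mod 19); (1|19)=+1, (1|19)=+1; sign (−1)^0·+1^2·+1^0 = +1.
(a,b)_3: α=8, u≡1; β=3, v≡1 (mod 3); (1|3)=+1, (1|3)=+1; sign (−1)^0·+1^3·+1^8 = +1.
(a,b)_5: α=5, u≡2; β=1, v≡2 (mod 5); (2|5)=-1, (2|5)=-1; sign (−1)^0·-1^1·-1^5 = +1.
(a,b)_7: α=3, u≡3; β=0, v≡5 (mod 7); (3|7)=-1, (5|7)=-1; sign (−1)^0·-1^0·-1^3 = -1.
(a,b)_∞: sgn(385)=+, sgn(5115)=+, so +1.
(a,b)_11: α=-1, u≡2; β=1, v≡3 (mod 11); (2|11)=-1, (3|11)=+1; sign (−1)^1·-1^1·+1^-1 = +1.
(a,b)_31: α=4, u≡17; β=3, v≡4 (mod 31); (17|31)=-1, (4|31)=+1; sign (−1)^0·-1^3·+1^4 = -1.
(385, 5115 / ℚ) ramifies at {7, 31}: a division algebra.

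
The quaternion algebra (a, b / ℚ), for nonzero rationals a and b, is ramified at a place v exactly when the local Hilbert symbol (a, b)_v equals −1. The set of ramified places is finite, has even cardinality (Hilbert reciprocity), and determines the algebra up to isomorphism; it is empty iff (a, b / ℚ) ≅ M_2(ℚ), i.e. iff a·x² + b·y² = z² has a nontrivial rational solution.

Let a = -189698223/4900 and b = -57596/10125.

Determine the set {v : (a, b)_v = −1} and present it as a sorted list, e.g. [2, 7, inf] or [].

[3, 5, 7, 11, 19, inf]

(a, b) ≡ (-138567, -595) mod (ℚ^×)²; places V = {2, 3, 5, 7, 11, 13, 17, 19, 37, ∞}.
(a,b)_2: α=-2, β=2; u≡1, v≡5 (mod 8); ε(u)ε(v)=0·0, αω(v)=-2·1, βω(u)=2·0; sum ≡ 0  ⇒  +1.
(a,b)_3: α=1, u≡2; β=-4, v≡2 (mod 3); (2|3)=-1, (2|3)=-1; sign (−1)^0·-1^-4·-1^1 = -1.
(a,b)_5: α=-2, u≡2; β=-3, v≡4 (mod 5); (2|5)=-1, (4|5)=+1; sign (−1)^0·-1^-3·+1^-2 = -1.
(a,b)_∞: sgn(-138567)=−, sgn(-595)=−, so -1.
(a,b)_11: α=1, u≡9; β=2, v≡6 (mod 11); (9|11)=+1, (6|11)=-1; sign (−1)^0·+1^2·-1^1 = -1.
(a,b)_19: α=1, u≡8; β=0, v≡13 (mod 19); (8|19)=-1, (13|19)=-1; sign (−1)^0·-1^0·-1^1 = -1.
(a,b)_7: α=-2, u≡3; β=1, v≡6 (mod 7); (3|7)=-1, (6|7)=-1; sign (−1)^0·-1^1·-1^-2 = -1.
(a,b)_17: α=1, u≡16; β=1, v≡8 (mod 17); (16|17)=+1, (8|17)=+1; sign (−1)^0·+1^1·+1^1 = +1.
(a,b)_37: α=2, u≡23; β=0, v≡36 (mod 37); (23|37)=-1, (36|37)=+1; sign (−1)^0·-1^0·+1^2 = +1.
(a,b)_13: α=1, u≡9; β=0, v≡3 (mod 13); (9|13)=+1, (3|13)=+1; sign (−1)^0·+1^0·+1^1 = +1.
(-138567, -595 / ℚ) ramifies at {3, 5, 7, 11, 19, ∞}: a division algebra.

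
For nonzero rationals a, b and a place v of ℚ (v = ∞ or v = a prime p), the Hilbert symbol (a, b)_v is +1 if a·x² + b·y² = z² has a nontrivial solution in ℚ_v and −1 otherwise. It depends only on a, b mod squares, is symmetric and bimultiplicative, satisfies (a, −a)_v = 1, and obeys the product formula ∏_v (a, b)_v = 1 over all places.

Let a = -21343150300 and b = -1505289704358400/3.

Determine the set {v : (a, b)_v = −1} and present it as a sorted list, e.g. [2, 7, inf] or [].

(a, b) ≡ (-703, -6438) mod (ℚ^×)²; places V = {2, 3, 5, 19, 29, 37, ∞}.
(a,b)_3: α=0, u≡2; β=-1, v≡2 (mod 3); (2|3)=-1, (2|3)=-1; sign (−1)^0·-1^-1·-1^0 = -1.
(a,b)_29: α=2, u≡6; β=3, v≡21 (mod 29); (6|29)=+1, (21|29)=-1; sign (−1)^0·+1^3·-1^2 = +1.
(a,b)_2: α=2, β=9; u≡1, v≡5 (mod 8); ε(u)ε(v)=0·0, αω(v)=2·1, βω(u)=9·0; sum ≡ 0  ⇒  +1.
(a,b)_5: α=2, u≡3; β=2, v≡3 (mod 5); (3|5)=-1, (3|5)=-1; sign (−1)^0·-1^2·-1^2 = +1.
(a,b)_37: α=1, u≡14; β=1, v≡28 (mod 37); (14|37)=-1, (28|37)=+1; sign (−1)^0·-1^1·+1^1 = -1.
(a,b)_∞: sgn(-703)=−, sgn(-6438)=−, so -1.
(a,b)_19: α=3, u≡6; β=4, v≡14 (mod 19); (6|19)=+1, (14|19)=-1; sign (−1)^0·+1^4·-1^3 = -1.
Ram(-703, -6438) = {3, 19, 37, ∞}; no ℚ_3-point on the conic.

[3, 19, 37, inf]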